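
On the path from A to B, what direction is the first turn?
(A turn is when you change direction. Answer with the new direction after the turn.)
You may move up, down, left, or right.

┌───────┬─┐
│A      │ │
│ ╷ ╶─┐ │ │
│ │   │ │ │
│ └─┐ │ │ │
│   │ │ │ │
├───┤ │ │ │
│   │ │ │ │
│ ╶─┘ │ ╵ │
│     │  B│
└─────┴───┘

Directions: right, right, right, down, down, down, down, right
First turn direction: down

Solution:

┌───────┬─┐
│A → → ↓│ │
│ ╷ ╶─┐ │ │
│ │   │↓│ │
│ └─┐ │ │ │
│   │ │↓│ │
├───┤ │ │ │
│   │ │↓│ │
│ ╶─┘ │ ╵ │
│     │↳ B│
└─────┴───┘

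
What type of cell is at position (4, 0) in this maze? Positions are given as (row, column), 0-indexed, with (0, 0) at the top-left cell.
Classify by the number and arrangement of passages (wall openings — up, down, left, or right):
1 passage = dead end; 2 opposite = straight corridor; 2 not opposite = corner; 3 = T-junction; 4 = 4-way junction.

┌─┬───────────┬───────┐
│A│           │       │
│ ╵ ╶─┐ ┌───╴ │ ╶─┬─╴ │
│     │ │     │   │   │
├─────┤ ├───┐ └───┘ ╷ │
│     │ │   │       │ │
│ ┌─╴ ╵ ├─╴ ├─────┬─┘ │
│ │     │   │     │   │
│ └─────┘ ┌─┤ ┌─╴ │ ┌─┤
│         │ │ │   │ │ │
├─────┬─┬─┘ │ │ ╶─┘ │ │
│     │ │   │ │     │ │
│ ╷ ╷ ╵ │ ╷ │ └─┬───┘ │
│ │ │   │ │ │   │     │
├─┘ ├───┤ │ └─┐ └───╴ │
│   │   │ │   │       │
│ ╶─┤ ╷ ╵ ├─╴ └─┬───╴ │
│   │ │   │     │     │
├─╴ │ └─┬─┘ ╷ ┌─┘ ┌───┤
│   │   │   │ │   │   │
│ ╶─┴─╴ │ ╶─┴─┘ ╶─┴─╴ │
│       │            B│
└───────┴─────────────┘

Checking cell at (4, 0):
Number of passages: 2
Cell type: corner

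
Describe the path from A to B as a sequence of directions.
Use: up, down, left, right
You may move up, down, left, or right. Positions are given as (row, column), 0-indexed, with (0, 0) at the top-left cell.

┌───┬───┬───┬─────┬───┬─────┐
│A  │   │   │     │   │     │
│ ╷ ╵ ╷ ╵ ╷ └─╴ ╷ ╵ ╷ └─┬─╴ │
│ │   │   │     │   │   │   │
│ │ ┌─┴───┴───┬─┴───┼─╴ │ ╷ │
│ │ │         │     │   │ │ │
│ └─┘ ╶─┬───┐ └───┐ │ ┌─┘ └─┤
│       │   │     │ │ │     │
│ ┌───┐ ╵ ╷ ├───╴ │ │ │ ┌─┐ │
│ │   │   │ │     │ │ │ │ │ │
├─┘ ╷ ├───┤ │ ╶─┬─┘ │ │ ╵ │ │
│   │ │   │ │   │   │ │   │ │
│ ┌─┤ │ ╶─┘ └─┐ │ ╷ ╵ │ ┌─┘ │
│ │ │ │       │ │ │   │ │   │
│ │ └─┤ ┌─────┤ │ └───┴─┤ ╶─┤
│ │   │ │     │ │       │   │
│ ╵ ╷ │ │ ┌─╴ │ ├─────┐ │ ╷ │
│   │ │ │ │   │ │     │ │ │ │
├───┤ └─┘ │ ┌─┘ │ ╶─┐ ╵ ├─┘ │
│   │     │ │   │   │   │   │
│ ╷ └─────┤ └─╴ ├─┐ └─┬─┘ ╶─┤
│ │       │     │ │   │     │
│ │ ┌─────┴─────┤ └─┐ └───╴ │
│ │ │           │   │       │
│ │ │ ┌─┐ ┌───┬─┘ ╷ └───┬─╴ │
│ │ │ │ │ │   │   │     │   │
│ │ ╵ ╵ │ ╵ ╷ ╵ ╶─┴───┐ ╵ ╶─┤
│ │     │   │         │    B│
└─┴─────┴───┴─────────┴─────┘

Finding the path and converting it to directions:
Path through cells: (0,0) → (0,1) → (1,1) → (1,2) → (0,2) → (0,3) → (1,3) → (1,4) → (0,4) → (0,5) → (1,5) → (1,6) → (1,7) → (0,7) → (0,8) → (1,8) → (1,9) → (0,9) → (0,10) → (1,10) → (1,11) → (2,11) → (2,10) → (3,10) → (4,10) → (5,10) → (6,10) → (6,9) → (5,9) → (5,8) → (6,8) → (7,8) → (7,9) → (7,10) → (7,11) → (8,11) → (9,11) → (9,10) → (8,10) → (8,9) → (8,8) → (9,8) → (9,9) → (10,9) → (10,10) → (11,10) → (11,11) → (11,12) → (11,13) → (12,13) → (12,12) → (13,12) → (13,13)
Directions: right, down, right, up, right, down, right, up, right, down, right, right, up, right, down, right, up, right, down, right, down, left, down, down, down, down, left, up, left, down, down, right, right, right, down, down, left, up, left, left, down, right, down, right, down, right, right, right, down, left, down, right

Solution:

┌───┬───┬───┬─────┬───┬─────┐
│A ↓│↱ ↓│↱ ↓│  ↱ ↓│↱ ↓│     │
│ ╷ ╵ ╷ ╵ ╷ └─╴ ╷ ╵ ╷ └─┬─╴ │
│ │↳ ↑│↳ ↑│↳ → ↑│↳ ↑│↳ ↓│   │
│ │ ┌─┴───┴───┬─┴───┼─╴ │ ╷ │
│ │ │         │     │↓ ↲│ │ │
│ └─┘ ╶─┬───┐ └───┐ │ ┌─┘ └─┤
│       │   │     │ │↓│     │
│ ┌───┐ ╵ ╷ ├───╴ │ │ │ ┌─┐ │
│ │   │   │ │     │ │↓│ │ │ │
├─┘ ╷ ├───┤ │ ╶─┬─┘ │ │ ╵ │ │
│   │ │   │ │   │↓ ↰│↓│   │ │
│ ┌─┤ │ ╶─┘ └─┐ │ ╷ ╵ │ ┌─┘ │
│ │ │ │       │ │↓│↑ ↲│ │   │
│ │ └─┤ ┌─────┤ │ └───┴─┤ ╶─┤
│ │   │ │     │ │↳ → → ↓│   │
│ ╵ ╷ │ │ ┌─╴ │ ├─────┐ │ ╷ │
│   │ │ │ │   │ │↓ ← ↰│↓│ │ │
├───┤ └─┘ │ ┌─┘ │ ╶─┐ ╵ ├─┘ │
│   │     │ │   │↳ ↓│↑ ↲│   │
│ ╷ └─────┤ └─╴ ├─┐ └─┬─┘ ╶─┤
│ │       │     │ │↳ ↓│     │
│ │ ┌─────┴─────┤ └─┐ └───╴ │
│ │ │           │   │↳ → → ↓│
│ │ │ ┌─┐ ┌───┬─┘ ╷ └───┬─╴ │
│ │ │ │ │ │   │   │     │↓ ↲│
│ │ ╵ ╵ │ ╵ ╷ ╵ ╶─┴───┐ ╵ ╶─┤
│ │     │   │         │  ↳ B│
└─┴─────┴───┴─────────┴─────┘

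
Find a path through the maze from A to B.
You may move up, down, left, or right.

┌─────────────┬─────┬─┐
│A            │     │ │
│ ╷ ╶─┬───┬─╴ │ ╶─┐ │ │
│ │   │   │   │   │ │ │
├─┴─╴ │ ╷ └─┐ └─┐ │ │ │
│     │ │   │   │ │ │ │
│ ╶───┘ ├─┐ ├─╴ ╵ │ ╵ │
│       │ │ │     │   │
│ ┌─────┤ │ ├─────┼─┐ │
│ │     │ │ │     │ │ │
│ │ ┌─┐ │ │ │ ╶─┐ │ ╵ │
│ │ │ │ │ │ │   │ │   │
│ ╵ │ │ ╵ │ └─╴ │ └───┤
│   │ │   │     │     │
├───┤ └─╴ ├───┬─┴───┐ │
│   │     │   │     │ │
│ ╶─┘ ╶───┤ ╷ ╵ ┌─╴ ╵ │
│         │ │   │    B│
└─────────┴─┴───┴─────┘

Finding the shortest path through the maze:
Path length: 32 steps
Directions: right → down → right → down → left → left → down → right → right → right → up → up → right → down → right → down → down → down → down → right → right → up → left → up → right → right → down → down → right → right → down → down

Solution:

┌─────────────┬─────┬─┐
│A ↓          │     │ │
│ ╷ ╶─┬───┬─╴ │ ╶─┐ │ │
│ │↳ ↓│↱ ↓│   │   │ │ │
├─┴─╴ │ ╷ └─┐ └─┐ │ │ │
│↓ ← ↲│↑│↳ ↓│   │ │ │ │
│ ╶───┘ ├─┐ ├─╴ ╵ │ ╵ │
│↳ → → ↑│ │↓│     │   │
│ ┌─────┤ │ ├─────┼─┐ │
│ │     │ │↓│↱ → ↓│ │ │
│ │ ┌─┐ │ │ │ ╶─┐ │ ╵ │
│ │ │ │ │ │↓│↑ ↰│↓│   │
│ ╵ │ │ ╵ │ └─╴ │ └───┤
│   │ │   │↳ → ↑│↳ → ↓│
├───┤ └─╴ ├───┬─┴───┐ │
│   │     │   │     │↓│
│ ╶─┘ ╶───┤ ╷ ╵ ┌─╴ ╵ │
│         │ │   │    B│
└─────────┴─┴───┴─────┘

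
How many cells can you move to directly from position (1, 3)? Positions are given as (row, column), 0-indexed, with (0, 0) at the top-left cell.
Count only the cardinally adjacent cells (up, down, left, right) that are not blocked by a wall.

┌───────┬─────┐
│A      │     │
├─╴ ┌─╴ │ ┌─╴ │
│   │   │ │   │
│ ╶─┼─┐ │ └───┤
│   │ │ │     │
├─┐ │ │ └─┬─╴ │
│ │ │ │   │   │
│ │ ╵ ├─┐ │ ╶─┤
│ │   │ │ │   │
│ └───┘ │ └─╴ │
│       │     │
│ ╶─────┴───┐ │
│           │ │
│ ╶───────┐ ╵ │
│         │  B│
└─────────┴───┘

Checking passable neighbors of (1, 3):
Neighbors: (0, 3), (2, 3), (1, 2)
Count: 3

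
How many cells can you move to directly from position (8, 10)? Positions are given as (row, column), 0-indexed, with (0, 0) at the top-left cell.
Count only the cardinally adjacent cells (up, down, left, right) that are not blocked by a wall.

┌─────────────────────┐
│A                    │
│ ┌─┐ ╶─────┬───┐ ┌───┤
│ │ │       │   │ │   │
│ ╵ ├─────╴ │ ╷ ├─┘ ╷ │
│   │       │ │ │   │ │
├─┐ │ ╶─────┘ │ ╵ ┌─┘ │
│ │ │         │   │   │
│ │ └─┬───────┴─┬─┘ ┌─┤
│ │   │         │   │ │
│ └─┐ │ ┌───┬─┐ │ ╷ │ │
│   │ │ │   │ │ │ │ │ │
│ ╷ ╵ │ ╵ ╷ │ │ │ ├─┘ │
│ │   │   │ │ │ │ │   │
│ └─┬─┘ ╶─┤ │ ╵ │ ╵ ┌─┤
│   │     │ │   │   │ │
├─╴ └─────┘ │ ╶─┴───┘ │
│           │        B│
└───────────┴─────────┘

Checking passable neighbors of (8, 10):
Neighbors: (7, 10), (8, 9)
Count: 2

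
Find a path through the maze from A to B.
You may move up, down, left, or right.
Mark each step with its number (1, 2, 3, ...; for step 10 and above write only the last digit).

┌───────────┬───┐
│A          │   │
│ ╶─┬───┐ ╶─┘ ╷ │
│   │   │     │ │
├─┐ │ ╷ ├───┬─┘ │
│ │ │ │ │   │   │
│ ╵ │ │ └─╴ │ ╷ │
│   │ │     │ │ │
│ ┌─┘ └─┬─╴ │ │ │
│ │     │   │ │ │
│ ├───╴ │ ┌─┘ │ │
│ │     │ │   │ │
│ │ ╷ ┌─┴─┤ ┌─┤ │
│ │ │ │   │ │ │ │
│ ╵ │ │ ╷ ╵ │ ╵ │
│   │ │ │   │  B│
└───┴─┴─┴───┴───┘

Finding the shortest path through the maze:
Path length: 16 steps
Directions: right → right → right → right → down → right → right → up → right → down → down → down → down → down → down → down

Solution:

┌───────────┬───┐
│A 1 2 3 4  │8 9│
│ ╶─┬───┐ ╶─┘ ╷ │
│   │   │5 6 7│0│
├─┐ │ ╷ ├───┬─┘ │
│ │ │ │ │   │  1│
│ ╵ │ │ └─╴ │ ╷ │
│   │ │     │ │2│
│ ┌─┘ └─┬─╴ │ │ │
│ │     │   │ │3│
│ ├───╴ │ ┌─┘ │ │
│ │     │ │   │4│
│ │ ╷ ┌─┴─┤ ┌─┤ │
│ │ │ │   │ │ │5│
│ ╵ │ │ ╷ ╵ │ ╵ │
│   │ │ │   │  B│
└───┴─┴─┴───┴───┘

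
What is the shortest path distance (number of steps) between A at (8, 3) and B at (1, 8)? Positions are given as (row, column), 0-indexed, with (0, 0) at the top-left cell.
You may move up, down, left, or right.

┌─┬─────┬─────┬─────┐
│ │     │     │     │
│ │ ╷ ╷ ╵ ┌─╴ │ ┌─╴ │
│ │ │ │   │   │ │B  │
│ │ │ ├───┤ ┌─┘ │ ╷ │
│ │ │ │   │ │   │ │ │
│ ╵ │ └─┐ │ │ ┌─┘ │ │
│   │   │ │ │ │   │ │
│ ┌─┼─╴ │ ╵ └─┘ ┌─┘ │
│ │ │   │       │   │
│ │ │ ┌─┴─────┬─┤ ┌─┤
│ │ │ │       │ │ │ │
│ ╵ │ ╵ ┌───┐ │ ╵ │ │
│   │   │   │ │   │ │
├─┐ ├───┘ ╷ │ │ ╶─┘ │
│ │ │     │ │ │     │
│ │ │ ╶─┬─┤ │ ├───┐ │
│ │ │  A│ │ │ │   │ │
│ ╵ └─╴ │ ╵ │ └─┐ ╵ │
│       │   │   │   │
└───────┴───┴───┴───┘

Finding path from (8, 3) to (1, 8):
Path: (8,3) → (9,3) → (9,2) → (9,1) → (8,1) → (7,1) → (6,1) → (6,0) → (5,0) → (4,0) → (3,0) → (3,1) → (2,1) → (1,1) → (0,1) → (0,2) → (0,3) → (1,3) → (1,4) → (0,4) → (0,5) → (0,6) → (1,6) → (1,5) → (2,5) → (3,5) → (4,5) → (4,6) → (4,7) → (3,7) → (3,8) → (2,8) → (1,8)
Distance: 32 steps

Solution:

┌─┬─────┬─────┬─────┐
│ │↱ → ↓│↱ → ↓│     │
│ │ ╷ ╷ ╵ ┌─╴ │ ┌─╴ │
│ │↑│ │↳ ↑│↓ ↲│ │B  │
│ │ │ ├───┤ ┌─┘ │ ╷ │
│ │↑│ │   │↓│   │↑│ │
│ ╵ │ └─┐ │ │ ┌─┘ │ │
│↱ ↑│   │ │↓│ │↱ ↑│ │
│ ┌─┼─╴ │ ╵ └─┘ ┌─┘ │
│↑│ │   │  ↳ → ↑│   │
│ │ │ ┌─┴─────┬─┤ ┌─┤
│↑│ │ │       │ │ │ │
│ ╵ │ ╵ ┌───┐ │ ╵ │ │
│↑ ↰│   │   │ │   │ │
├─┐ ├───┘ ╷ │ │ ╶─┘ │
│ │↑│     │ │ │     │
│ │ │ ╶─┬─┤ │ ├───┐ │
│ │↑│  A│ │ │ │   │ │
│ ╵ └─╴ │ ╵ │ └─┐ ╵ │
│  ↑ ← ↲│   │   │   │
└───────┴───┴───┴───┘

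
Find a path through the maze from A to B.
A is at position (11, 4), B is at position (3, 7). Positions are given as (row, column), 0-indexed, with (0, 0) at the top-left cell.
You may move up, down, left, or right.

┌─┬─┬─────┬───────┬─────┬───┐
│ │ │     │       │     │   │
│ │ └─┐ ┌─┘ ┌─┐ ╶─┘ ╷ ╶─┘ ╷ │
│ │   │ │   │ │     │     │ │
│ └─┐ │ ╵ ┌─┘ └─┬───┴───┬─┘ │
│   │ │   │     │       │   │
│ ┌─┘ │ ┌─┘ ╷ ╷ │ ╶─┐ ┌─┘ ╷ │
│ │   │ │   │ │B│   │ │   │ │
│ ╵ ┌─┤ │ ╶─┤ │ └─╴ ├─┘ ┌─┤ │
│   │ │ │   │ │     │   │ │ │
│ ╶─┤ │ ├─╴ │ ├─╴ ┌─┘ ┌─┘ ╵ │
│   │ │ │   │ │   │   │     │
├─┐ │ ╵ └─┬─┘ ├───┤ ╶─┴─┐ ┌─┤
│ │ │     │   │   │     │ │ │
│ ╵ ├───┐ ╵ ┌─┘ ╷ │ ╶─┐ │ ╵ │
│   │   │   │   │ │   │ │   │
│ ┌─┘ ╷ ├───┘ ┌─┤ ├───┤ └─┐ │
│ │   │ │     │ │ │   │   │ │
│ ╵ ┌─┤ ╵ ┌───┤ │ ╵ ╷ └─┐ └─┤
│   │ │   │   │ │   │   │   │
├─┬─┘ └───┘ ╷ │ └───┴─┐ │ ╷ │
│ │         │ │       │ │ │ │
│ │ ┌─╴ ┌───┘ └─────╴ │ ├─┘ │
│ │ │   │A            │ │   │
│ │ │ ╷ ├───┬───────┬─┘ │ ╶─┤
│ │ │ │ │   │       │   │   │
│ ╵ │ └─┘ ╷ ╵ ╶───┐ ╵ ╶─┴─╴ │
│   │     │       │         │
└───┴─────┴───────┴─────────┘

Finding the shortest path from (11, 4) to (3, 7):
Path length: 81 steps
Directions: right → right → up → up → left → down → left → left → down → left → down → down → right → right → up → right → down → right → up → right → right → right → down → right → right → right → right → up → left → up → right → up → up → left → up → left → up → up → left → left → up → right → up → right → up → right → up → right → up → up → left → down → left → left → up → left → down → left → left → up → left → left → down → left → down → left → down → down → down → down → right → down → right → up → right → up → up → up → up → right → down

Solution:

┌─┬─┬─────┬───────┬─────┬───┐
│ │ │     │↓ ← ↰  │↓ ↰  │↓ ↰│
│ │ └─┐ ┌─┘ ┌─┐ ╶─┘ ╷ ╶─┘ ╷ │
│ │   │ │↓ ↲│ │↑ ← ↲│↑ ← ↲│↑│
│ └─┐ │ ╵ ┌─┘ └─┬───┴───┬─┘ │
│   │ │↓ ↲│  ↱ ↓│       │↱ ↑│
│ ┌─┘ │ ┌─┘ ╷ ╷ │ ╶─┐ ┌─┘ ╷ │
│ │   │↓│   │↑│B│   │ │↱ ↑│ │
│ ╵ ┌─┤ │ ╶─┤ │ └─╴ ├─┘ ┌─┤ │
│   │ │↓│   │↑│     │↱ ↑│ │ │
│ ╶─┤ │ ├─╴ │ ├─╴ ┌─┘ ┌─┘ ╵ │
│   │ │↓│   │↑│   │↱ ↑│     │
├─┐ │ ╵ └─┬─┘ ├───┤ ╶─┴─┐ ┌─┤
│ │ │  ↳ ↓│↱ ↑│   │↑ ← ↰│ │ │
│ ╵ ├───┐ ╵ ┌─┘ ╷ │ ╶─┐ │ ╵ │
│   │   │↳ ↑│   │ │   │↑│   │
│ ┌─┘ ╷ ├───┘ ┌─┤ ├───┤ └─┐ │
│ │   │ │     │ │ │   │↑ ↰│ │
│ ╵ ┌─┤ ╵ ┌───┤ │ ╵ ╷ └─┐ └─┤
│   │ │   │↓ ↰│ │   │   │↑ ↰│
├─┬─┘ └───┘ ╷ │ └───┴─┐ │ ╷ │
│ │    ↓ ← ↲│↑│       │ │ │↑│
│ │ ┌─╴ ┌───┘ └─────╴ │ ├─┘ │
│ │ │↓ ↲│A → ↑        │ │↱ ↑│
│ │ │ ╷ ├───┬───────┬─┘ │ ╶─┤
│ │ │↓│ │↱ ↓│↱ → → ↓│   │↑ ↰│
│ ╵ │ └─┘ ╷ ╵ ╶───┐ ╵ ╶─┴─╴ │
│   │↳ → ↑│↳ ↑    │↳ → → → ↑│
└───┴─────┴───────┴─────────┘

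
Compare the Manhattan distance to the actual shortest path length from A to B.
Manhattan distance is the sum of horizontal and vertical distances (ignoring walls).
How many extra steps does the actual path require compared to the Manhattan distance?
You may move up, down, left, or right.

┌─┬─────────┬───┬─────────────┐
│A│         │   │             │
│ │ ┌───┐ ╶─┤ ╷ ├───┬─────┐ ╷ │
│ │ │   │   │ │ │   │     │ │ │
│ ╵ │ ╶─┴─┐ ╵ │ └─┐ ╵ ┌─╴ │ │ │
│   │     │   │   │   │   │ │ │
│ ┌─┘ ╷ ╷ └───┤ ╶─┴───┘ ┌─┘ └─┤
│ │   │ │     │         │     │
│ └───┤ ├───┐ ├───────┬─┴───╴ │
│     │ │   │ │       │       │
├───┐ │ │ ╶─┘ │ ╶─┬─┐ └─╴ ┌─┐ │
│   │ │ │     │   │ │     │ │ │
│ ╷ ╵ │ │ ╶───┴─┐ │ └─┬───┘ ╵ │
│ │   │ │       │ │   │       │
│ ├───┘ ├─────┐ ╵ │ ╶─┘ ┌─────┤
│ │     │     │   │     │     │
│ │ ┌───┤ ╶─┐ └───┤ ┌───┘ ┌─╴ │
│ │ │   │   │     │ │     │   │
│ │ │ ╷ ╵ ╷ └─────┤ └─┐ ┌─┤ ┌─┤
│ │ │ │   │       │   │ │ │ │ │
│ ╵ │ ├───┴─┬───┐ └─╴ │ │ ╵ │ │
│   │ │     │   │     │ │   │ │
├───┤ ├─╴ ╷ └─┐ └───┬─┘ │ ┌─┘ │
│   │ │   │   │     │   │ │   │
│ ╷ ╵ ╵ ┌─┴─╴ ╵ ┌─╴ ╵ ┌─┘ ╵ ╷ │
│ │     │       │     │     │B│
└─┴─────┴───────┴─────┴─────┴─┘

Manhattan distance: |12 - 0| + |14 - 0| = 26
Actual path length: 116
Extra steps: 116 - 26 = 90

Solution:

┌─┬─────────┬───┬─────────────┐
│A│         │   │             │
│ │ ┌───┐ ╶─┤ ╷ ├───┬─────┐ ╷ │
│↓│ │   │   │ │ │   │     │ │ │
│ ╵ │ ╶─┴─┐ ╵ │ └─┐ ╵ ┌─╴ │ │ │
│↓  │  ↱ ↓│   │   │   │   │ │ │
│ ┌─┘ ╷ ╷ └───┤ ╶─┴───┘ ┌─┘ └─┤
│↓│   │↑│↳ → ↓│         │     │
│ └───┤ ├───┐ ├───────┬─┴───╴ │
│↳ → ↓│↑│   │↓│↱ → → ↓│  ↱ → ↓│
├───┐ │ │ ╶─┘ │ ╶─┬─┐ └─╴ ┌─┐ │
│↓ ↰│↓│↑│↓ ← ↲│↑ ↰│ │↳ → ↑│ │↓│
│ ╷ ╵ │ │ ╶───┴─┐ │ └─┬───┘ ╵ │
│↓│↑ ↲│↑│↳ → → ↓│↑│   │↓ ← ← ↲│
│ ├───┘ ├─────┐ ╵ │ ╶─┘ ┌─────┤
│↓│↱ → ↑│     │↳ ↑│↓ ← ↲│↱ → ↓│
│ │ ┌───┤ ╶─┐ └───┤ ┌───┘ ┌─╴ │
│↓│↑│↓ ↰│↓ ↰│     │↓│  ↱ ↑│↓ ↲│
│ │ │ ╷ ╵ ╷ └─────┤ └─┐ ┌─┤ ┌─┤
│↓│↑│↓│↑ ↲│↑ ← ← ↰│↳ ↓│↑│ │↓│ │
│ ╵ │ ├───┴─┬───┐ └─╴ │ │ ╵ │ │
│↳ ↑│↓│  ↱ ↓│   │↑ ← ↲│↑│↓ ↲│ │
├───┤ ├─╴ ╷ └─┐ └───┬─┘ │ ┌─┘ │
│   │↓│↱ ↑│↳ ↓│↱ → ↓│↱ ↑│↓│↱ ↓│
│ ╷ ╵ ╵ ┌─┴─╴ ╵ ┌─╴ ╵ ┌─┘ ╵ ╷ │
│ │  ↳ ↑│    ↳ ↑│  ↳ ↑│  ↳ ↑│B│
└─┴─────┴───────┴─────┴─────┴─┘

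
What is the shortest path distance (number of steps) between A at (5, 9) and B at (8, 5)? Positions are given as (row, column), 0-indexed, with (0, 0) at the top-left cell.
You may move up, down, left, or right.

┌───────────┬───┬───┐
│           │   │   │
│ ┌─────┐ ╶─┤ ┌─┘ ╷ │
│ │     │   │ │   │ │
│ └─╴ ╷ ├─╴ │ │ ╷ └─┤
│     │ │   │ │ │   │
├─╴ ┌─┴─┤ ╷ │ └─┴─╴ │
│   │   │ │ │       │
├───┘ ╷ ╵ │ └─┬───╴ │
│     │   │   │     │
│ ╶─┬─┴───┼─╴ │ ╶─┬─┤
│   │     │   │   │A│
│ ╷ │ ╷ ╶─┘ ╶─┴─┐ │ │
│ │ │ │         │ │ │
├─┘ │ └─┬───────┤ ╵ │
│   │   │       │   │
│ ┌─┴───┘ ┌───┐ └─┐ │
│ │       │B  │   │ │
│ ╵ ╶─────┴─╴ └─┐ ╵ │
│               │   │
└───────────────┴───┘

Finding path from (5, 9) to (8, 5):
Path: (5,9) → (6,9) → (7,9) → (8,9) → (9,9) → (9,8) → (8,8) → (8,7) → (7,7) → (7,6) → (7,5) → (7,4) → (8,4) → (8,3) → (8,2) → (8,1) → (9,1) → (9,2) → (9,3) → (9,4) → (9,5) → (9,6) → (8,6) → (8,5)
Distance: 23 steps

Solution:

┌───────────┬───┬───┐
│           │   │   │
│ ┌─────┐ ╶─┤ ┌─┘ ╷ │
│ │     │   │ │   │ │
│ └─╴ ╷ ├─╴ │ │ ╷ └─┤
│     │ │   │ │ │   │
├─╴ ┌─┴─┤ ╷ │ └─┴─╴ │
│   │   │ │ │       │
├───┘ ╷ ╵ │ └─┬───╴ │
│     │   │   │     │
│ ╶─┬─┴───┼─╴ │ ╶─┬─┤
│   │     │   │   │A│
│ ╷ │ ╷ ╶─┘ ╶─┴─┐ │ │
│ │ │ │         │ │↓│
├─┘ │ └─┬───────┤ ╵ │
│   │   │↓ ← ← ↰│  ↓│
│ ┌─┴───┘ ┌───┐ └─┐ │
│ │↓ ← ← ↲│B ↰│↑ ↰│↓│
│ ╵ ╶─────┴─╴ └─┐ ╵ │
│  ↳ → → → → ↑  │↑ ↲│
└───────────────┴───┘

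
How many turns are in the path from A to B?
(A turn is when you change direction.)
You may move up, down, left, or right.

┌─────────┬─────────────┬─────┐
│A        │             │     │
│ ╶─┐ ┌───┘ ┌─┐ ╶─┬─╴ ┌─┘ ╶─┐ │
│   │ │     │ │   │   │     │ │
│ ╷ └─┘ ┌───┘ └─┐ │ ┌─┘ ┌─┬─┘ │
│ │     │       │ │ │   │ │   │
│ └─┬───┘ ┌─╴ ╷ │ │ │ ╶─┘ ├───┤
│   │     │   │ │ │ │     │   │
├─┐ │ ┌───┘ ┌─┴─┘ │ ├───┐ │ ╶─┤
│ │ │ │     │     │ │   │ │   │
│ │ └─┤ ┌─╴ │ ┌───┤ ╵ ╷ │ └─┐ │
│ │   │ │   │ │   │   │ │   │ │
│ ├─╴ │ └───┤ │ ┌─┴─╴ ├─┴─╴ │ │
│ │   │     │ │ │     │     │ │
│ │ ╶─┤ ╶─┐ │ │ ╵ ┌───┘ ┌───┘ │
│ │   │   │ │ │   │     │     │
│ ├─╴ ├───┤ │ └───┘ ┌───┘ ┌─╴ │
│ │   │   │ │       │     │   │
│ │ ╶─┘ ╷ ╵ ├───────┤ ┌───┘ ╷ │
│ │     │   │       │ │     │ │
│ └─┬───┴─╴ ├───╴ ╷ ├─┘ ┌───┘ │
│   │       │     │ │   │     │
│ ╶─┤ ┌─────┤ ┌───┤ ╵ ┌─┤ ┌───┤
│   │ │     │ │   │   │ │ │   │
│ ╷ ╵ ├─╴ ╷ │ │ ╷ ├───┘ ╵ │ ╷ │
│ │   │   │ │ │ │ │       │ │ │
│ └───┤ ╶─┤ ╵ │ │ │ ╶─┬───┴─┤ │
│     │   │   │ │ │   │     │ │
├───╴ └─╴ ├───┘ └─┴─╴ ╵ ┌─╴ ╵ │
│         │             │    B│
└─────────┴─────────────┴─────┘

Directions: down, down, down, right, down, down, right, down, left, down, right, down, left, down, right, right, up, right, down, right, down, left, left, left, down, down, left, up, left, down, down, right, right, down, right, right, up, left, up, right, up, right, down, down, right, up, up, up, right, right, up, right, down, down, right, up, right, up, right, right, up, right, down, down, left, left, down, down, left, left, left, down, right, down, right, up, right, right, down, right
Number of turns: 57

Solution:

┌─────────┬─────────────┬─────┐
│A        │             │     │
│ ╶─┐ ┌───┘ ┌─┐ ╶─┬─╴ ┌─┘ ╶─┐ │
│↓  │ │     │ │   │   │     │ │
│ ╷ └─┘ ┌───┘ └─┐ │ ┌─┘ ┌─┬─┘ │
│↓│     │       │ │ │   │ │   │
│ └─┬───┘ ┌─╴ ╷ │ │ │ ╶─┘ ├───┤
│↳ ↓│     │   │ │ │ │     │   │
├─┐ │ ┌───┘ ┌─┴─┘ │ ├───┐ │ ╶─┤
│ │↓│ │     │     │ │   │ │   │
│ │ └─┤ ┌─╴ │ ┌───┤ ╵ ╷ │ └─┐ │
│ │↳ ↓│ │   │ │   │   │ │   │ │
│ ├─╴ │ └───┤ │ ┌─┴─╴ ├─┴─╴ │ │
│ │↓ ↲│     │ │ │     │     │ │
│ │ ╶─┤ ╶─┐ │ │ ╵ ┌───┘ ┌───┘ │
│ │↳ ↓│   │ │ │   │     │     │
│ ├─╴ ├───┤ │ └───┘ ┌───┘ ┌─╴ │
│ │↓ ↲│↱ ↓│ │       │     │↱ ↓│
│ │ ╶─┘ ╷ ╵ ├───────┤ ┌───┘ ╷ │
│ │↳ → ↑│↳ ↓│    ↱ ↓│ │↱ → ↑│↓│
│ └─┬───┴─╴ ├───╴ ╷ ├─┘ ┌───┘ │
│   │↓ ← ← ↲│↱ → ↑│↓│↱ ↑│↓ ← ↲│
│ ╶─┤ ┌─────┤ ┌───┤ ╵ ┌─┤ ┌───┤
│↓ ↰│↓│  ↱ ↓│↑│   │↳ ↑│ │↓│   │
│ ╷ ╵ ├─╴ ╷ │ │ ╷ ├───┘ ╵ │ ╷ │
│↓│↑ ↲│↱ ↑│↓│↑│ │ │↓ ← ← ↲│ │ │
│ └───┤ ╶─┤ ╵ │ │ │ ╶─┬───┴─┤ │
│↳ → ↓│↑ ↰│↳ ↑│ │ │↳ ↓│↱ → ↓│ │
├───╴ └─╴ ├───┘ └─┴─╴ ╵ ┌─╴ ╵ │
│    ↳ → ↑│          ↳ ↑│  ↳ B│
└─────────┴─────────────┴─────┘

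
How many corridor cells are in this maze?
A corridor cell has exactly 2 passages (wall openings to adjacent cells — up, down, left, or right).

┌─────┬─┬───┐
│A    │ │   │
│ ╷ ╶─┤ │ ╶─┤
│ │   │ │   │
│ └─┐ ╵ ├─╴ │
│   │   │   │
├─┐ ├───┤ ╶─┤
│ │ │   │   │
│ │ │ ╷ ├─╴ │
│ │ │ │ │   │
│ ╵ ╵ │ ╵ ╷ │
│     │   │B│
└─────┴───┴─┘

Counting cells with exactly 2 passages:
Total corridor cells: 28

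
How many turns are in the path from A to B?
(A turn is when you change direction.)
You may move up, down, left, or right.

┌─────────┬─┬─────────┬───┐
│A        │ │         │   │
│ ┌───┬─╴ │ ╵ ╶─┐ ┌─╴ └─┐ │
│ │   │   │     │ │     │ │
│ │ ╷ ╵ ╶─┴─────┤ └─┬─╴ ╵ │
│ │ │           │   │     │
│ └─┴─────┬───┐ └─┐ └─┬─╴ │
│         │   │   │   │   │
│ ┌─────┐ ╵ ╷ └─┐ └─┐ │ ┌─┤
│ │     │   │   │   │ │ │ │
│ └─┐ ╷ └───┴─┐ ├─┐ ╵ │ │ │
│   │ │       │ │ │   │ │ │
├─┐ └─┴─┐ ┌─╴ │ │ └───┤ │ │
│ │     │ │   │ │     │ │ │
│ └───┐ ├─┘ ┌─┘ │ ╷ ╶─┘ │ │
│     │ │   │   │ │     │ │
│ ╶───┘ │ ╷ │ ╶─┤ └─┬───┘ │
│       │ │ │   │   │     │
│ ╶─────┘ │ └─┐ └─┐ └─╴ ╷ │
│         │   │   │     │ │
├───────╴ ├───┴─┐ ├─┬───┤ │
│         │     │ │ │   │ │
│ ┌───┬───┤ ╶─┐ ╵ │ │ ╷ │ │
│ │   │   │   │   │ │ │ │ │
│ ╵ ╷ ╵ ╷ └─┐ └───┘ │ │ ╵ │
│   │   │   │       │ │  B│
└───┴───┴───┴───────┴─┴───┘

Directions: right, right, right, right, down, left, down, right, right, right, right, down, right, down, right, down, right, up, up, left, up, left, up, up, right, right, down, right, down, right, down, left, down, down, down, down, left, left, up, left, down, down, right, down, right, right, up, right, down, down, down, down
Number of turns: 33

Solution:

┌─────────┬─┬─────────┬───┐
│A → → → ↓│ │    ↱ → ↓│   │
│ ┌───┬─╴ │ ╵ ╶─┐ ┌─╴ └─┐ │
│ │   │↓ ↲│     │↑│  ↳ ↓│ │
│ │ ╷ ╵ ╶─┴─────┤ └─┬─╴ ╵ │
│ │ │  ↳ → → → ↓│↑ ↰│  ↳ ↓│
│ └─┴─────┬───┐ └─┐ └─┬─╴ │
│         │   │↳ ↓│↑ ↰│↓ ↲│
│ ┌─────┐ ╵ ╷ └─┐ └─┐ │ ┌─┤
│ │     │   │   │↳ ↓│↑│↓│ │
│ └─┐ ╷ └───┴─┐ ├─┐ ╵ │ │ │
│   │ │       │ │ │↳ ↑│↓│ │
├─┐ └─┴─┐ ┌─╴ │ │ └───┤ │ │
│ │     │ │   │ │↓ ↰  │↓│ │
│ └───┐ ├─┘ ┌─┘ │ ╷ ╶─┘ │ │
│     │ │   │   │↓│↑ ← ↲│ │
│ ╶───┘ │ ╷ │ ╶─┤ └─┬───┘ │
│       │ │ │   │↳ ↓│  ↱ ↓│
│ ╶─────┘ │ └─┐ └─┐ └─╴ ╷ │
│         │   │   │↳ → ↑│↓│
├───────╴ ├───┴─┐ ├─┬───┤ │
│         │     │ │ │   │↓│
│ ┌───┬───┤ ╶─┐ ╵ │ │ ╷ │ │
│ │   │   │   │   │ │ │ │↓│
│ ╵ ╷ ╵ ╷ └─┐ └───┘ │ │ ╵ │
│   │   │   │       │ │  B│
└───┴───┴───┴───────┴─┴───┘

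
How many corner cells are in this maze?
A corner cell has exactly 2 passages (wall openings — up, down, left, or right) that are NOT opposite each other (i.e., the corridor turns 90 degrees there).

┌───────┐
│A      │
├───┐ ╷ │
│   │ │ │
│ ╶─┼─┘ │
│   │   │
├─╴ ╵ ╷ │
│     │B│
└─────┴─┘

Counting corner cells (2 non-opposite passages):
Total corners: 6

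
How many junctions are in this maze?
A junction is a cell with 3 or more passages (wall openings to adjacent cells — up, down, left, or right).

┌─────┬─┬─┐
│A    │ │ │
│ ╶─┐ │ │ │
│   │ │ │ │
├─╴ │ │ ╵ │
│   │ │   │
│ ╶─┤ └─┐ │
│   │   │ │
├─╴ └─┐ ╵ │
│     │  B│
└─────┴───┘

Checking each cell for number of passages:

Junctions found (3+ passages):
  (2, 4): 3 passages
  (4, 1): 3 passages
Total junctions: 2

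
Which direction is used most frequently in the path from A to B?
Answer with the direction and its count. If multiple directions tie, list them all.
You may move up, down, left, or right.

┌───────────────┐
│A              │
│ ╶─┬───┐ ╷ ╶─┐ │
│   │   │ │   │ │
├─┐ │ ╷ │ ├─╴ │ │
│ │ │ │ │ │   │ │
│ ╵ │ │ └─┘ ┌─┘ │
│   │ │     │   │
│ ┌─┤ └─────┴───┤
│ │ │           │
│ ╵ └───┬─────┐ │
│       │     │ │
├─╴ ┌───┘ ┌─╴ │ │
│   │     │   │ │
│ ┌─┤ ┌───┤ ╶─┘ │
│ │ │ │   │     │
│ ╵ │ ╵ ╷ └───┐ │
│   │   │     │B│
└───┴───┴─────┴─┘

Directions: right, right, right, right, right, down, right, down, left, down, left, left, up, up, left, down, down, down, right, right, right, right, right, down, down, down, down
Counts: {'right': 11, 'down': 10, 'left': 4, 'up': 2}
Most common: right (11 times)

Solution:

┌───────────────┐
│A → → → → ↓    │
│ ╶─┬───┐ ╷ ╶─┐ │
│   │↓ ↰│ │↳ ↓│ │
├─┐ │ ╷ │ ├─╴ │ │
│ │ │↓│↑│ │↓ ↲│ │
│ ╵ │ │ └─┘ ┌─┘ │
│   │↓│↑ ← ↲│   │
│ ┌─┤ └─────┴───┤
│ │ │↳ → → → → ↓│
│ ╵ └───┬─────┐ │
│       │     │↓│
├─╴ ┌───┘ ┌─╴ │ │
│   │     │   │↓│
│ ┌─┤ ┌───┤ ╶─┘ │
│ │ │ │   │    ↓│
│ ╵ │ ╵ ╷ └───┐ │
│   │   │     │B│
└───┴───┴─────┴─┘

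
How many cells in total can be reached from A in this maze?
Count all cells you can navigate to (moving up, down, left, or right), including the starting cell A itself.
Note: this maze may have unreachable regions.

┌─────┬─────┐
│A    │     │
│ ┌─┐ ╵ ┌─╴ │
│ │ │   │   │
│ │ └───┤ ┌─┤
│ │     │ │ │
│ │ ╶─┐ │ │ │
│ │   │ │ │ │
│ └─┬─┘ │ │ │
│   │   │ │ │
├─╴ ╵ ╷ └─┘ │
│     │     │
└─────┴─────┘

Using BFS/flood-fill to find all reachable cells from A:
Maze size: 6 × 6 = 36 total cells
All cells are reachable — the maze is fully connected.
Reachable cells: 36

Reachable region (· marks reachable cells):

┌─────┬─────┐
│A · ·│· · ·│
│ ┌─┐ ╵ ┌─╴ │
│·│·│· ·│· ·│
│ │ └───┤ ┌─┤
│·│· · ·│·│·│
│ │ ╶─┐ │ │ │
│·│· ·│·│·│·│
│ └─┬─┘ │ │ │
│· ·│· ·│·│·│
├─╴ ╵ ╷ └─┘ │
│· · ·│· · ·│
└─────┴─────┘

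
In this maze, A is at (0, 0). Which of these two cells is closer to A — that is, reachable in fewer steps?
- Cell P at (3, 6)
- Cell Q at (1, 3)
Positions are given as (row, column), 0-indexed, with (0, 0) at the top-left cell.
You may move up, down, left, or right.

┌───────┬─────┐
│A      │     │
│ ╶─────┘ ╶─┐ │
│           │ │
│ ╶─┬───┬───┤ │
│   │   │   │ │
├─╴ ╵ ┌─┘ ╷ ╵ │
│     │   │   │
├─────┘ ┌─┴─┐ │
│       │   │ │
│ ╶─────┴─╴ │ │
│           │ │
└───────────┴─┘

Shortest path A → P at (3, 6): 11 steps
Shortest path A → Q at (1, 3): 4 steps

Q is closer (4 steps vs 11 steps).

Path to P:

┌───────┬─────┐
│A      │↱ → ↓│
│ ╶─────┘ ╶─┐ │
│↳ → → → ↑  │↓│
│ ╶─┬───┬───┤ │
│   │   │   │↓│
├─╴ ╵ ┌─┘ ╷ ╵ │
│     │   │  P│
├─────┘ ┌─┴─┐ │
│       │   │ │
│ ╶─────┴─╴ │ │
│           │ │
└───────────┴─┘

Path to Q:

┌───────┬─────┐
│A      │     │
│ ╶─────┘ ╶─┐ │
│↳ → → Q    │ │
│ ╶─┬───┬───┤ │
│   │   │   │ │
├─╴ ╵ ┌─┘ ╷ ╵ │
│     │   │   │
├─────┘ ┌─┴─┐ │
│       │   │ │
│ ╶─────┴─╴ │ │
│           │ │
└───────────┴─┘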